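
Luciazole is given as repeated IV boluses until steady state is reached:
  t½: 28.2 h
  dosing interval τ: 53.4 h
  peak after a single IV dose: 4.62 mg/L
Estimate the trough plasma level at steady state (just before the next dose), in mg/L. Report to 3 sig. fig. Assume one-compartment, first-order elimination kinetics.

k = ln2 / t½ = 0.693147 / 28.2 = 0.02458 h⁻¹
e^(−kτ) = e^(−0.02458 × 53.4) = 0.2691
Accumulation ratio R = 1 / (1 − e^(−kτ)) = 1 / (1 − 0.2691) = 1.368
Steady-state trough = C₀ × R × e^(−kτ) = 4.62 × 1.368 × 0.2691 = 1.701 mg/L

1.70 mg/L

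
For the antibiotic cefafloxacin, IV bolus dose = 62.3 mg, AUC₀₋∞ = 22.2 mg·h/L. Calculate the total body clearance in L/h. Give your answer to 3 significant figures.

2.81 L/h

CL = Dose / AUC = 62.3 / 22.2 = 2.806 L/h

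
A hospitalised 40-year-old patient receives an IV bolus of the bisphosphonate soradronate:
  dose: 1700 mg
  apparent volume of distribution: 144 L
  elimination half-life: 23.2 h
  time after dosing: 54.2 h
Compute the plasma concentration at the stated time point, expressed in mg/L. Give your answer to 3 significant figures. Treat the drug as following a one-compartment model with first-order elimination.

C₀ = Dose / Vd = 1700 / 144 = 11.81 mg/L
k = ln2 / t½ = 0.693147 / 23.2 = 0.02988 h⁻¹
C = C₀ · e^(−k·t) = 11.81 × e^(−0.02988 × 54.2)
  = 11.81 × 0.1980 = 2.338 mg/L

2.34 mg/L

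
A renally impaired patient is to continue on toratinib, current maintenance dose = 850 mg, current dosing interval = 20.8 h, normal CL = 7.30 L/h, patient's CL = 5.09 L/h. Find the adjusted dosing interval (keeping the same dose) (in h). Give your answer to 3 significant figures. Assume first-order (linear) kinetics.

To keep the same average steady-state level, dosing rate must scale with clearance.
CL ratio = 5.09 / 7.30 = 0.6973
New interval (same dose) = 20.8 / 0.6973 = 29.83 h

29.8 h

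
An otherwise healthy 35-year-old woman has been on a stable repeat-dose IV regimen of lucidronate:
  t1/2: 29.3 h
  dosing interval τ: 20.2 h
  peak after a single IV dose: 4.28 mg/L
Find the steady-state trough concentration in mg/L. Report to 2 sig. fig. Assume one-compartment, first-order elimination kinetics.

k = ln2 / t½ = 0.693147 / 29.3 = 0.02366 h⁻¹
e^(−kτ) = e^(−0.02366 × 20.2) = 0.6201
Accumulation ratio R = 1 / (1 − e^(−kτ)) = 1 / (1 − 0.6201) = 2.632
Steady-state trough = C₀ × R × e^(−kτ) = 4.28 × 2.632 × 0.6201 = 6.985 mg/L

7.0 mg/L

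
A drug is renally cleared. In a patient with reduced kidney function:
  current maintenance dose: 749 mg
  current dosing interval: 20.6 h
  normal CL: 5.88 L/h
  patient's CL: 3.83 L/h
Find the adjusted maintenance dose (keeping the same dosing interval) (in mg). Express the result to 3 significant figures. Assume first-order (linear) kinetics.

488 mg

To keep the same average steady-state level, dosing rate must scale with clearance.
CL ratio = 3.83 / 5.88 = 0.6514
New dose (same interval) = 749 × 0.6514 = 487.9 mg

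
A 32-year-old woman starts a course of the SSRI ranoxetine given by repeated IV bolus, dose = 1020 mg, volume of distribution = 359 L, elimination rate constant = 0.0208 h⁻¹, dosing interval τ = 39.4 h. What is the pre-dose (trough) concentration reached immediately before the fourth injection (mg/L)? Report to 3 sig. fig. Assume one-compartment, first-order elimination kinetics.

C₀ per dose = Dose / Vd = 1020 / 359 = 2.841 mg/L
Fraction remaining after one interval: r = e^(−kτ) = e^(−0.02080 × 39.4) = 0.4406
Before dose 4, 3 doses have been given (aged 1τ, 2τ, 3τ).
C_trough = C₀ × (r + r² + … + r^3) = C₀ × r(1−r^3)/(1−r)
        = 2.841 × 0.4406 × (1 − 0.08553) / (1 − 0.4406) = 2.046 mg/L

2.05 mg/L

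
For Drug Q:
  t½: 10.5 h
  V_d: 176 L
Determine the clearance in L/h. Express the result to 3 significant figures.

k = ln2 / t½ = 0.693147 / 10.5 = 0.06601 h⁻¹
CL = k × Vd = 0.06601 × 176 = 11.62 L/h

11.6 L/h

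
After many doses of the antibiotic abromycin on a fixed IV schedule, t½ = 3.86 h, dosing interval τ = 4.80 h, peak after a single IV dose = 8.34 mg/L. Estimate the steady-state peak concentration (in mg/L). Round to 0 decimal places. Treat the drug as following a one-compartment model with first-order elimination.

14 mg/L

k = ln2 / t½ = 0.693147 / 3.86 = 0.1796 h⁻¹
e^(−kτ) = e^(−0.1796 × 4.80) = 0.4223
Accumulation ratio R = 1 / (1 − e^(−kτ)) = 1 / (1 − 0.4223) = 1.731
Steady-state peak = C₀ × R = 8.34 × 1.731 = 14.44 mg/L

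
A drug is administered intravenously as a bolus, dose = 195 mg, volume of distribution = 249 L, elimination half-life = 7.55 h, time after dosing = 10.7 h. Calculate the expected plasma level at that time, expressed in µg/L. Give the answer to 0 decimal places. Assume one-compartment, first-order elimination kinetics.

C₀ = Dose / Vd = 195.0 / 249 = 0.7831 mg/L
k = ln2 / t½ = 0.693147 / 7.55 = 0.09181 h⁻¹
C = C₀ · e^(−k·t) = 0.7831 × e^(−0.09181 × 10.7)
  = 0.7831 × 0.3744 = 0.2932 mg/L
Convert: 0.2932 mg/L × 1000 = 293.2 µg/L

293 µg/L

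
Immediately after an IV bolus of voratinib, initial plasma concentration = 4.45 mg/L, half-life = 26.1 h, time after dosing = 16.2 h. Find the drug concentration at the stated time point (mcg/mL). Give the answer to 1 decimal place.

k = ln2 / t½ = 0.693147 / 26.1 = 0.02656 h⁻¹
C = C₀ · e^(−k·t) = 4.450 × e^(−0.02656 × 16.2)
  = 4.450 × 0.6503 = 2.894 mg/L
(2.894 mg/L = 2.894 mcg/mL)

2.9 mcg/mL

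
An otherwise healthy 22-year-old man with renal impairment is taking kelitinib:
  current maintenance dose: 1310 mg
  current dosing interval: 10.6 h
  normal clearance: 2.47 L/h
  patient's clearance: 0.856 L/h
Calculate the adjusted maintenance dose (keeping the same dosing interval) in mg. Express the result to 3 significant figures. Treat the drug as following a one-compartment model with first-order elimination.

To keep the same average steady-state level, dosing rate must scale with clearance.
CL ratio = 0.856 / 2.47 = 0.3466
New dose (same interval) = 1310 × 0.3466 = 454.0 mg

454 mg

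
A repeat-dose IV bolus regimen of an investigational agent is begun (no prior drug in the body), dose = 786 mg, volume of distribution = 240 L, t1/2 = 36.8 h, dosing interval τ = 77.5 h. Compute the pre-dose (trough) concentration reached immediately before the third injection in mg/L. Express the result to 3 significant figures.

0.937 mg/L

C₀ per dose = Dose / Vd = 786 / 240 = 3.275 mg/L
k = ln2 / t½ = 0.693147 / 36.8 = 0.01884 h⁻¹
Fraction remaining after one interval: r = e^(−kτ) = e^(−0.01884 × 77.5) = 0.2322
Before dose 3, 2 doses have been given (aged 1τ, 2τ).
C_trough = C₀ × (r + r²) = 3.275 × (0.2322 + 0.05392) = 0.9370 mg/L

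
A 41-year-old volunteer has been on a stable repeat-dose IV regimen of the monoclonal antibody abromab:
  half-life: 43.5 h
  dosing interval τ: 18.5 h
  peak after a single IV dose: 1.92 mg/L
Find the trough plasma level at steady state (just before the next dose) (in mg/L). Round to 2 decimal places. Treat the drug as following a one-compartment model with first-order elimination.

k = ln2 / t½ = 0.693147 / 43.5 = 0.01593 h⁻¹
e^(−kτ) = e^(−0.01593 × 18.5) = 0.7448
Accumulation ratio R = 1 / (1 − e^(−kτ)) = 1 / (1 − 0.7448) = 3.918
Steady-state trough = C₀ × R × e^(−kτ) = 1.92 × 3.918 × 0.7448 = 5.603 mg/L

5.60 mg/L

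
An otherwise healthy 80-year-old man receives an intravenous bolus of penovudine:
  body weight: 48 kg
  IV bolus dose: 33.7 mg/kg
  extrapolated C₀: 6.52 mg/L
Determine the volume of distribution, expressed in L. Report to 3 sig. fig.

248 L

Dose = 33.7 × 48 = 1618 mg
Vd = Dose / C₀ = 1618 / 6.52 = 248.2 L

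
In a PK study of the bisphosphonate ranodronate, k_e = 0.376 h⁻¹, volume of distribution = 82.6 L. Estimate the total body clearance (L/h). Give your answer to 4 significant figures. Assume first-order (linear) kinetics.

CL = k × Vd = 0.376 × 82.6 = 31.06 L/h

31.06 L/h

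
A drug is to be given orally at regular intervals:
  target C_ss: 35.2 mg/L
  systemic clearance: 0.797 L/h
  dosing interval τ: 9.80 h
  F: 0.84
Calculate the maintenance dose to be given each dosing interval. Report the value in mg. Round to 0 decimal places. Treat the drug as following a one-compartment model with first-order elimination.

327 mg

At steady state, F × (Dose/τ) = Css × CL.
Dose = Css × CL × τ / F = 35.2 × 0.7970 × 9.80 / 0.84 = 327.3 mg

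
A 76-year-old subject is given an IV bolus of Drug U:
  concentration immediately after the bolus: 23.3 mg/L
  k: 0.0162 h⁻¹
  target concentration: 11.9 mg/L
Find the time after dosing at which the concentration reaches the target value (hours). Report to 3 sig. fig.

41.5 h

t = ln(C₀ / C) / k = ln(23.30 / 11.9) / 0.01620
  = ln(1.958) / 0.01620 = 0.6719 / 0.01620 = 41.48 h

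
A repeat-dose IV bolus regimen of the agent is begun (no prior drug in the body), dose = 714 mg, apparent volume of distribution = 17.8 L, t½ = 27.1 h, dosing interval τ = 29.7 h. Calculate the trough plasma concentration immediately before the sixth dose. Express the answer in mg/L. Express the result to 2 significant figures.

34 mg/L

C₀ per dose = Dose / Vd = 714 / 17.8 = 40.11 mg/L
k = ln2 / t½ = 0.693147 / 27.1 = 0.02558 h⁻¹
Fraction remaining after one interval: r = e^(−kτ) = e^(−0.02558 × 29.7) = 0.4678
Before dose 6, 5 doses have been given (aged 1τ, 2τ, 3τ, 4τ, 5τ).
C_trough = C₀ × (r + r² + … + r^5) = C₀ × r(1−r^5)/(1−r)
        = 40.11 × 0.4678 × (1 − 0.02240) / (1 − 0.4678) = 34.47 mg/L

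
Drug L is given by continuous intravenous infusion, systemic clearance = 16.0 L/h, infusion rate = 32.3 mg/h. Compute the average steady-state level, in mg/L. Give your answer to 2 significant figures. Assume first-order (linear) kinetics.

At steady state Css = R₀ / CL = 32.3 / 16.00 = 2.019 mg/L

2.0 mg/L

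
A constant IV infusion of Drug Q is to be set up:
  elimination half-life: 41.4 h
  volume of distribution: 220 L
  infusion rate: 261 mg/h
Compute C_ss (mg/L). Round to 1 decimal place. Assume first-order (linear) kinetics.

70.9 mg/L

k = ln2 / t½ = 0.693147 / 41.4 = 0.01674 h⁻¹
CL = k × Vd = 0.01674 × 220 = 3.683 L/h
At steady state Css = R₀ / CL = 261 / 3.683 = 70.87 mg/L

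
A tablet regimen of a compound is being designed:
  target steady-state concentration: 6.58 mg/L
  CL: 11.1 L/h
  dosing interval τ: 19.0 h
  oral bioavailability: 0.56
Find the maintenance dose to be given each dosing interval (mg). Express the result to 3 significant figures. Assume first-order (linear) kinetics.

2480 mg

At steady state, F × (Dose/τ) = Css × CL.
Dose = Css × CL × τ / F = 6.58 × 11.10 × 19.0 / 0.56 = 2478 mg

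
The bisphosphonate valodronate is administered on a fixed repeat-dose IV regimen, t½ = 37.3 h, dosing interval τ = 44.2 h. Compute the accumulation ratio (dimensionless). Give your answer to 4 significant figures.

1.785

k = ln2 / t½ = 0.693147 / 37.3 = 0.01858 h⁻¹
e^(−kτ) = e^(−0.01858 × 44.2) = 0.4399
Accumulation ratio R = 1 / (1 − e^(−kτ)) = 1 / (1 − 0.4399) = 1.785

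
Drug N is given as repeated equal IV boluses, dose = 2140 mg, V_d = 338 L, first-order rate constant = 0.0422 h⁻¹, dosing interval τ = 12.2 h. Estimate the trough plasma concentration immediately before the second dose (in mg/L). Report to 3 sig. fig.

C₀ per dose = Dose / Vd = 2140 / 338 = 6.331 mg/L
Fraction remaining after one interval: r = e^(−kτ) = e^(−0.04220 × 12.2) = 0.5976
Before dose 2, 1 dose has been given (aged 1τ).
C_trough = C₀ × r = 6.331 × 0.5976 = 3.783 mg/L

3.78 mg/L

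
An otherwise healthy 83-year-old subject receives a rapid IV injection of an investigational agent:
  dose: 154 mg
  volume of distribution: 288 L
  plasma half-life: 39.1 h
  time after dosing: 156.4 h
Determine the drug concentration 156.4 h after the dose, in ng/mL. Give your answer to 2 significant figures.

C₀ = Dose / Vd = 154.0 / 288 = 0.5347 mg/L
k = ln2 / t½ = 0.693147 / 39.1 = 0.01773 h⁻¹
t / t½ = 156.4 / 39.1 = 4 half-lives
C = C₀ × (1/2)^4 = 0.5347 × 0.06250 = 0.03342 mg/L
Convert: 0.03342 mg/L × 1000 = 33.42 ng/mL

33 ng/mL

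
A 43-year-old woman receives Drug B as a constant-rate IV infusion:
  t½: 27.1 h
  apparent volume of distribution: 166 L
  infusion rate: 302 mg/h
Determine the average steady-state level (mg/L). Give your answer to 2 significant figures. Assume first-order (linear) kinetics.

71 mg/L

k = ln2 / t½ = 0.693147 / 27.1 = 0.02558 h⁻¹
CL = k × Vd = 0.02558 × 166 = 4.246 L/h
At steady state Css = R₀ / CL = 302 / 4.246 = 71.13 mg/L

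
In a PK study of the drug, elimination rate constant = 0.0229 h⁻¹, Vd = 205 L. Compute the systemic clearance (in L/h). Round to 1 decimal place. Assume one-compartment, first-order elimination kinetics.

CL = k × Vd = 0.0229 × 205 = 4.695 L/h

4.7 L/h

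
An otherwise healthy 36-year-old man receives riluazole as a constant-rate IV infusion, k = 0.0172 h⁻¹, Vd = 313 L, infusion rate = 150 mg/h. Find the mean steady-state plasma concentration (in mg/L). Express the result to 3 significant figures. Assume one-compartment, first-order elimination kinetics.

CL = k × Vd = 0.01720 × 313 = 5.384 L/h
At steady state Css = R₀ / CL = 150 / 5.384 = 27.86 mg/L

27.9 mg/L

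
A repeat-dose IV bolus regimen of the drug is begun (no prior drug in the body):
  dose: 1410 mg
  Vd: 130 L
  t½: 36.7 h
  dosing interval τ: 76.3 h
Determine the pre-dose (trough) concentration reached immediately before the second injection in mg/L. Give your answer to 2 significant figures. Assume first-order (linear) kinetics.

2.6 mg/L

C₀ per dose = Dose / Vd = 1410 / 130 = 10.85 mg/L
k = ln2 / t½ = 0.693147 / 36.7 = 0.01889 h⁻¹
Fraction remaining after one interval: r = e^(−kτ) = e^(−0.01889 × 76.3) = 0.2366
Before dose 2, 1 dose has been given (aged 1τ).
C_trough = C₀ × r = 10.85 × 0.2366 = 2.567 mg/L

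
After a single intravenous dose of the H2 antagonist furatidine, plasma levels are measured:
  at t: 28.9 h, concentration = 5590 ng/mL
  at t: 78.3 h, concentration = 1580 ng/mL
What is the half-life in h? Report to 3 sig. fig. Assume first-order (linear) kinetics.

k = ln(C₁/C₂) / (t₂ − t₁) = ln(5590/1580) / (78.3 − 28.9)
  = 1.264 / 49.40 = 0.02559 h⁻¹
t½ = ln2 / k = 0.693147 / 0.02559 = 27.09 h

27.1 h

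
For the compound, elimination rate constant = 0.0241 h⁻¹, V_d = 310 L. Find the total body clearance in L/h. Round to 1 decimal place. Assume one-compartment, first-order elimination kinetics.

7.5 L/h

CL = k × Vd = 0.0241 × 310 = 7.471 L/h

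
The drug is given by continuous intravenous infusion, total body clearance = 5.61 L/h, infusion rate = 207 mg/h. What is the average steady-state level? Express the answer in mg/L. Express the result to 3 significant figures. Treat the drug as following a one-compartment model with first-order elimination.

At steady state Css = R₀ / CL = 207 / 5.610 = 36.90 mg/L

36.9 mg/L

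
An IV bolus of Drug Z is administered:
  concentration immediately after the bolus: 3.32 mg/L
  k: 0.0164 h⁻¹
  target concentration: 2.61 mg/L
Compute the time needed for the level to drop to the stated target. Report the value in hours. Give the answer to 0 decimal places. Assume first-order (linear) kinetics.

15 h

t = ln(C₀ / C) / k = ln(3.320 / 2.61) / 0.01640
  = ln(1.272) / 0.01640 = 0.2406 / 0.01640 = 14.67 h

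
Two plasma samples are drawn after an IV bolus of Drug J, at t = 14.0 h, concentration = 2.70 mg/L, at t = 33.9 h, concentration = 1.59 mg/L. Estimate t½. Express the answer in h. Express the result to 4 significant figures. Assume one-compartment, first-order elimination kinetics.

26.05 h

k = ln(C₁/C₂) / (t₂ − t₁) = ln(2.70/1.59) / (33.9 − 14.0)
  = 0.5295 / 19.90 = 0.02661 h⁻¹
t½ = ln2 / k = 0.693147 / 0.02661 = 26.05 h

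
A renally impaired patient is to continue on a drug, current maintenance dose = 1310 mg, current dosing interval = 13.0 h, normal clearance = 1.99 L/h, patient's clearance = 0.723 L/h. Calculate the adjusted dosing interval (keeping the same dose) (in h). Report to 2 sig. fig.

36 h

To keep the same average steady-state level, dosing rate must scale with clearance.
CL ratio = 0.723 / 1.99 = 0.3633
New interval (same dose) = 13.0 / 0.3633 = 35.78 h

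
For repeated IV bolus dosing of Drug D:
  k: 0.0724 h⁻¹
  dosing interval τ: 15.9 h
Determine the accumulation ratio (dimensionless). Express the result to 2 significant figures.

e^(−kτ) = e^(−0.07240 × 15.9) = 0.3163
Accumulation ratio R = 1 / (1 − e^(−kτ)) = 1 / (1 − 0.3163) = 1.463

1.5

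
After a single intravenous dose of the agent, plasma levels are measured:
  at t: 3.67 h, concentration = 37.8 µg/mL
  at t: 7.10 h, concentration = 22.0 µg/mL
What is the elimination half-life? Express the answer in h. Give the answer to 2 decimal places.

k = ln(C₁/C₂) / (t₂ − t₁) = ln(37.8/22.0) / (7.10 − 3.67)
  = 0.5413 / 3.430 = 0.1578 h⁻¹
t½ = ln2 / k = 0.693147 / 0.1578 = 4.393 h

4.39 h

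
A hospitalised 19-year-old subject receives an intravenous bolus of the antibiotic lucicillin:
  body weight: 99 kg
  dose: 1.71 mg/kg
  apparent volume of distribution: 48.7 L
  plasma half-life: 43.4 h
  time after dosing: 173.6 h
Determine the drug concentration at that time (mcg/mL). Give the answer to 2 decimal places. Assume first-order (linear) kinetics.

Total dose = 1.71 × 99 = 169.3 mg
C₀ = Dose / Vd = 169.3 / 48.7 = 3.476 mg/L
k = ln2 / t½ = 0.693147 / 43.4 = 0.01597 h⁻¹
t / t½ = 173.6 / 43.4 = 4 half-lives
C = C₀ × (1/2)^4 = 3.476 × 0.06250 = 0.2173 mg/L
(0.2173 mg/L = 0.2173 mcg/mL)

0.22 mcg/mL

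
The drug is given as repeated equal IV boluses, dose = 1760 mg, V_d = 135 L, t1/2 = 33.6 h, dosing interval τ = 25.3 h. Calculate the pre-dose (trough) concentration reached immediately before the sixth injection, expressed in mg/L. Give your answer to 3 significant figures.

17.6 mg/L

C₀ per dose = Dose / Vd = 1760 / 135 = 13.04 mg/L
k = ln2 / t½ = 0.693147 / 33.6 = 0.02063 h⁻¹
Fraction remaining after one interval: r = e^(−kτ) = e^(−0.02063 × 25.3) = 0.5934
Before dose 6, 5 doses have been given (aged 1τ, 2τ, 3τ, 4τ, 5τ).
C_trough = C₀ × (r + r² + … + r^5) = C₀ × r(1−r^5)/(1−r)
        = 13.04 × 0.5934 × (1 − 0.07358) / (1 − 0.5934) = 17.63 mg/L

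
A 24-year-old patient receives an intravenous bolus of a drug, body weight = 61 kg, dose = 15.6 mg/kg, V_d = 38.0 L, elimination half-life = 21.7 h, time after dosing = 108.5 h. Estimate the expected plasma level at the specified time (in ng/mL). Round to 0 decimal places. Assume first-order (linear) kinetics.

Total dose = 15.6 × 61 = 951.6 mg
C₀ = Dose / Vd = 951.6 / 38.0 = 25.04 mg/L
k = ln2 / t½ = 0.693147 / 21.7 = 0.03194 h⁻¹
t / t½ = 108.5 / 21.7 = 5 half-lives
C = C₀ × (1/2)^5 = 25.04 × 0.03125 = 0.7825 mg/L
Convert: 0.7825 mg/L × 1000 = 782.5 ng/mL

783 ng/mL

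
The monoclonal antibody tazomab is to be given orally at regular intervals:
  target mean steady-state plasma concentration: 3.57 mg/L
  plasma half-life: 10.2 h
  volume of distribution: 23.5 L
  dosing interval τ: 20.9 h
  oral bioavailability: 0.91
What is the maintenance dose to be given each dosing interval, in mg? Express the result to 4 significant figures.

130.9 mg

k = ln2 / t½ = 0.693147 / 10.2 = 0.06796 h⁻¹
CL = k × Vd = 0.06796 × 23.5 = 1.597 L/h
At steady state, F × (Dose/τ) = Css × CL.
Dose = Css × CL × τ / F = 3.57 × 1.597 × 20.9 / 0.91 = 130.9 mg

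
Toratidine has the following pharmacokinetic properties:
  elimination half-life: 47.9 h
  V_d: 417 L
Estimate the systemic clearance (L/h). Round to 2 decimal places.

6.03 L/h

k = ln2 / t½ = 0.693147 / 47.9 = 0.01447 h⁻¹
CL = k × Vd = 0.01447 × 417 = 6.034 L/h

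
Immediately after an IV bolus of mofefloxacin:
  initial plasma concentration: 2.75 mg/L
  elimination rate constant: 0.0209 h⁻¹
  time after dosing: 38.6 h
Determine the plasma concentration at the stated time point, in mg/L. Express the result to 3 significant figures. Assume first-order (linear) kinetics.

1.23 mg/L

C = C₀ · e^(−k·t) = 2.750 × e^(−0.02090 × 38.6)
  = 2.750 × 0.4463 = 1.227 mg/L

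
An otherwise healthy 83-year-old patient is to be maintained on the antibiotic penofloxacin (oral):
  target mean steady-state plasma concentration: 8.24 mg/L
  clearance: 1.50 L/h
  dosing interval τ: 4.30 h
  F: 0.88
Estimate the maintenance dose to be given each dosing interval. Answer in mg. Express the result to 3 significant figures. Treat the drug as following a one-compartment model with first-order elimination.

At steady state, F × (Dose/τ) = Css × CL.
Dose = Css × CL × τ / F = 8.24 × 1.500 × 4.30 / 0.88 = 60.40 mg

60.4 mg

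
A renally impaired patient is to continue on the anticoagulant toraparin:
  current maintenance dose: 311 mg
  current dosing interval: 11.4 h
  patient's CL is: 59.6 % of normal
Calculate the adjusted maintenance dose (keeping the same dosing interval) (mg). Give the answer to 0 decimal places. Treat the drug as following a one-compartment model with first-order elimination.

185 mg

To keep the same average steady-state level, dosing rate must scale with clearance.
CL ratio = 59.6 / 100 = 0.5960
New dose (same interval) = 311 × 0.5960 = 185.4 mg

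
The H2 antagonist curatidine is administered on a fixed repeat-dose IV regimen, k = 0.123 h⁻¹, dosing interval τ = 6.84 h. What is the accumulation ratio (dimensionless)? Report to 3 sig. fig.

1.76

e^(−kτ) = e^(−0.1230 × 6.84) = 0.4311
Accumulation ratio R = 1 / (1 − e^(−kτ)) = 1 / (1 − 0.4311) = 1.758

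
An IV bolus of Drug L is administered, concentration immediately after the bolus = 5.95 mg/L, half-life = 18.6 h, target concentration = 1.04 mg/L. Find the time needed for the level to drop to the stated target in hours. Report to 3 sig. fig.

46.8 h

k = ln2 / t½ = 0.693147 / 18.6 = 0.03727 h⁻¹
t = ln(C₀ / C) / k = ln(5.950 / 1.04) / 0.03727
  = ln(5.721) / 0.03727 = 1.744 / 0.03727 = 46.79 h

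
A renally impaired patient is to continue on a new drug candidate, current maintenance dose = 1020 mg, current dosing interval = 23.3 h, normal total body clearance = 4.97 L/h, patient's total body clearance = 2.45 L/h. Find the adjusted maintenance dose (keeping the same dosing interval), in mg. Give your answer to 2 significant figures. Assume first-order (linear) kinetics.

500 mg

To keep the same average steady-state level, dosing rate must scale with clearance.
CL ratio = 2.45 / 4.97 = 0.4930
New dose (same interval) = 1020 × 0.4930 = 502.9 mg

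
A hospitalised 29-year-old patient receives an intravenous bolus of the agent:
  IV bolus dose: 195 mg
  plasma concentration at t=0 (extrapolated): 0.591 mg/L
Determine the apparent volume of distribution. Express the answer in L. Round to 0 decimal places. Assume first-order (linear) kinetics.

Vd = Dose / C₀ = 195.0 / 0.591 = 329.9 L

330 L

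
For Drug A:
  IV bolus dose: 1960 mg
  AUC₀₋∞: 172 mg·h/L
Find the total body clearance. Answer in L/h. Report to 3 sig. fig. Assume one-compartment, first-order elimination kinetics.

11.4 L/h

CL = Dose / AUC = 1960 / 172 = 11.40 L/h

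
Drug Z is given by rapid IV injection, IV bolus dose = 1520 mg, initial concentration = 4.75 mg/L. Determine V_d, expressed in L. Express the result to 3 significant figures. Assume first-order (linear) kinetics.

Vd = Dose / C₀ = 1520 / 4.75 = 320.0 L

320 L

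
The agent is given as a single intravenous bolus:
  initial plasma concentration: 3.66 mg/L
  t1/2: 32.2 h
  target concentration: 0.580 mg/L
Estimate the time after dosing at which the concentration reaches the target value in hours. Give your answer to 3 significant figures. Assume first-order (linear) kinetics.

k = ln2 / t½ = 0.693147 / 32.2 = 0.02153 h⁻¹
t = ln(C₀ / C) / k = ln(3.660 / 0.580) / 0.02153
  = ln(6.310) / 0.02153 = 1.842 / 0.02153 = 85.56 h

85.6 h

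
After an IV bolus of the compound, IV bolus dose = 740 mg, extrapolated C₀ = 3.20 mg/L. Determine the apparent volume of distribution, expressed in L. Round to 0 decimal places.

Vd = Dose / C₀ = 740.0 / 3.20 = 231.3 L

231 L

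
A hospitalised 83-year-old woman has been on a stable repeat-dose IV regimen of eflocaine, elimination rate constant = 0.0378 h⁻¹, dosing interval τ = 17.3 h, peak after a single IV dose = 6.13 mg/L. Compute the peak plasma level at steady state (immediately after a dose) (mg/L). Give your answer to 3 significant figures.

e^(−kτ) = e^(−0.03780 × 17.3) = 0.5200
Accumulation ratio R = 1 / (1 − e^(−kτ)) = 1 / (1 − 0.5200) = 2.083
Steady-state peak = C₀ × R = 6.13 × 2.083 = 12.77 mg/L

12.8 mg/L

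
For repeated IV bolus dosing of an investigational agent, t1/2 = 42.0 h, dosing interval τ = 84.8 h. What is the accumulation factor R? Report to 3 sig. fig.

1.33

k = ln2 / t½ = 0.693147 / 42.0 = 0.01650 h⁻¹
e^(−kτ) = e^(−0.01650 × 84.8) = 0.2468
Accumulation ratio R = 1 / (1 − e^(−kτ)) = 1 / (1 − 0.2468) = 1.328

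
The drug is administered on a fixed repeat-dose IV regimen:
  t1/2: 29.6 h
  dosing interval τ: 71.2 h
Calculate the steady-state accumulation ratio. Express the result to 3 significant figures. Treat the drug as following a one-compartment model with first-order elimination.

k = ln2 / t½ = 0.693147 / 29.6 = 0.02342 h⁻¹
e^(−kτ) = e^(−0.02342 × 71.2) = 0.1887
Accumulation ratio R = 1 / (1 − e^(−kτ)) = 1 / (1 − 0.1887) = 1.233

1.23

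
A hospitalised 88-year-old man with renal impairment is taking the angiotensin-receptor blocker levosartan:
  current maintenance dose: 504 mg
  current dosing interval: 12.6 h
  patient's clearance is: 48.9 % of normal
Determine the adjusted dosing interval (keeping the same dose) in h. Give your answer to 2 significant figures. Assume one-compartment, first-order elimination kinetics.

26 h

To keep the same average steady-state level, dosing rate must scale with clearance.
CL ratio = 48.9 / 100 = 0.4890
New interval (same dose) = 12.6 / 0.4890 = 25.77 h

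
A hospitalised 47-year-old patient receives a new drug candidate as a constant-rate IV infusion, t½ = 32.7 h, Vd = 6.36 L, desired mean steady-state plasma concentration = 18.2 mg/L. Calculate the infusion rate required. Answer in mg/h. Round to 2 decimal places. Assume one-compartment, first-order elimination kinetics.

k = ln2 / t½ = 0.693147 / 32.7 = 0.02120 h⁻¹
CL = k × Vd = 0.02120 × 6.36 = 0.1348 L/h
At steady state, infusion rate R₀ = Css × CL = 18.2 × 0.1348 = 2.453 mg/h

2.45 mg/h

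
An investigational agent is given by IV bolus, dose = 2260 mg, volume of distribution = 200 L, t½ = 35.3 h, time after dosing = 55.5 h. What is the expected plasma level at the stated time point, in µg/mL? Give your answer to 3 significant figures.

3.80 µg/mL

C₀ = Dose / Vd = 2260 / 200 = 11.30 mg/L
k = ln2 / t½ = 0.693147 / 35.3 = 0.01964 h⁻¹
C = C₀ · e^(−k·t) = 11.30 × e^(−0.01964 × 55.5)
  = 11.30 × 0.3362 = 3.799 mg/L
(3.799 mg/L = 3.799 µg/mL)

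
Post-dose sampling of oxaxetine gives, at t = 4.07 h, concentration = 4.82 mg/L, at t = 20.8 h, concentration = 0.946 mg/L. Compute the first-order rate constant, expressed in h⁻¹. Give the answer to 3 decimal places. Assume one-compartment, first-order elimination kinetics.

0.097 h⁻¹

k = ln(C₁/C₂) / (t₂ − t₁) = ln(4.82/0.946) / (20.8 − 4.07)
  = 1.628 / 16.73 = 0.09731 h⁻¹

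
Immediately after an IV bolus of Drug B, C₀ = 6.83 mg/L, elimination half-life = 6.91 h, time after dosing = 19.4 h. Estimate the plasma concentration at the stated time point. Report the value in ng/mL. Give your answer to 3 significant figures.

k = ln2 / t½ = 0.693147 / 6.91 = 0.1003 h⁻¹
C = C₀ · e^(−k·t) = 6.830 × e^(−0.1003 × 19.4)
  = 6.830 × 0.1429 = 0.9760 mg/L
Convert: 0.9760 mg/L × 1000 = 976.0 ng/mL

976 ng/mL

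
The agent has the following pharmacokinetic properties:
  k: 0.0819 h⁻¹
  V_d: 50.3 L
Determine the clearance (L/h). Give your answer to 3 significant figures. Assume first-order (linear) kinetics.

CL = k × Vd = 0.0819 × 50.3 = 4.120 L/h

4.12 L/h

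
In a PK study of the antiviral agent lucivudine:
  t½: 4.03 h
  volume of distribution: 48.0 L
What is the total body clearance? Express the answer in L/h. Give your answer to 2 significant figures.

8.3 L/h

k = ln2 / t½ = 0.693147 / 4.03 = 0.1720 h⁻¹
CL = k × Vd = 0.1720 × 48.0 = 8.256 L/h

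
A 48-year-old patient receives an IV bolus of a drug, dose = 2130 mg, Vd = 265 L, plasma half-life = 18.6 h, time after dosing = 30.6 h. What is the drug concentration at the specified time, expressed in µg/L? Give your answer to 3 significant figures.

C₀ = Dose / Vd = 2130 / 265 = 8.038 mg/L
k = ln2 / t½ = 0.693147 / 18.6 = 0.03727 h⁻¹
C = C₀ · e^(−k·t) = 8.038 × e^(−0.03727 × 30.6)
  = 8.038 × 0.3197 = 2.570 mg/L
Convert: 2.570 mg/L × 1000 = 2570 µg/L

2570 µg/L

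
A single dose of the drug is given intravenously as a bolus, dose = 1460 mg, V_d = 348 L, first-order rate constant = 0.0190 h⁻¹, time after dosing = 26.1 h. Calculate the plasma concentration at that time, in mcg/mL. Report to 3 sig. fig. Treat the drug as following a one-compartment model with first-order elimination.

2.56 mcg/mL

C₀ = Dose / Vd = 1460 / 348 = 4.195 mg/L
C = C₀ · e^(−k·t) = 4.195 × e^(−0.01900 × 26.1)
  = 4.195 × 0.6090 = 2.555 mg/L
(2.555 mg/L = 2.555 mcg/mL)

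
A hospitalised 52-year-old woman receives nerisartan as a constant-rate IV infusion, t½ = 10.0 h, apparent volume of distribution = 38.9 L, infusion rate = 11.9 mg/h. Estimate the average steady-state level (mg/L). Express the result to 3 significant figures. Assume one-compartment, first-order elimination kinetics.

4.41 mg/L

k = ln2 / t½ = 0.693147 / 10.0 = 0.06931 h⁻¹
CL = k × Vd = 0.06931 × 38.9 = 2.696 L/h
At steady state Css = R₀ / CL = 11.9 / 2.696 = 4.414 mg/L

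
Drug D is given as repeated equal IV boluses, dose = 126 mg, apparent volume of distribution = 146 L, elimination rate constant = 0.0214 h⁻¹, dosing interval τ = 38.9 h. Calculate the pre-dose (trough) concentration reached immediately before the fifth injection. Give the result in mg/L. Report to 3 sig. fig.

0.641 mg/L

C₀ per dose = Dose / Vd = 126 / 146 = 0.8630 mg/L
Fraction remaining after one interval: r = e^(−kτ) = e^(−0.02140 × 38.9) = 0.4350
Before dose 5, 4 doses have been given (aged 1τ, 2τ, 3τ, 4τ).
C_trough = C₀ × (r + r² + … + r^4) = C₀ × r(1−r^4)/(1−r)
        = 0.8630 × 0.4350 × (1 − 0.03581) / (1 − 0.4350) = 0.6406 mg/L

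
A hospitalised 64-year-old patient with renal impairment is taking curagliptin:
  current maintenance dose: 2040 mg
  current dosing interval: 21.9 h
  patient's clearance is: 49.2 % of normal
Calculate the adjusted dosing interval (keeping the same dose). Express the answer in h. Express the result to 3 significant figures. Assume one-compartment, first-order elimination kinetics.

44.5 h

To keep the same average steady-state level, dosing rate must scale with clearance.
CL ratio = 49.2 / 100 = 0.4920
New interval (same dose) = 21.9 / 0.4920 = 44.51 h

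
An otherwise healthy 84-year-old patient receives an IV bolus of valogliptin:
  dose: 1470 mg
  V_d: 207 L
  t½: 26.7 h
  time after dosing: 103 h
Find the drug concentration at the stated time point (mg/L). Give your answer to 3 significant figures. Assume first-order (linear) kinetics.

C₀ = Dose / Vd = 1470 / 207 = 7.101 mg/L
k = ln2 / t½ = 0.693147 / 26.7 = 0.02596 h⁻¹
C = C₀ · e^(−k·t) = 7.101 × e^(−0.02596 × 103)
  = 7.101 × 0.06898 = 0.4898 mg/L

0.490 mg/L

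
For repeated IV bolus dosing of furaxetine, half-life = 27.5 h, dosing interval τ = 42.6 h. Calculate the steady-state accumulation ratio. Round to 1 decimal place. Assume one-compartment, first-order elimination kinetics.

1.5

k = ln2 / t½ = 0.693147 / 27.5 = 0.02521 h⁻¹
e^(−kτ) = e^(−0.02521 × 42.6) = 0.3417
Accumulation ratio R = 1 / (1 − e^(−kτ)) = 1 / (1 − 0.3417) = 1.519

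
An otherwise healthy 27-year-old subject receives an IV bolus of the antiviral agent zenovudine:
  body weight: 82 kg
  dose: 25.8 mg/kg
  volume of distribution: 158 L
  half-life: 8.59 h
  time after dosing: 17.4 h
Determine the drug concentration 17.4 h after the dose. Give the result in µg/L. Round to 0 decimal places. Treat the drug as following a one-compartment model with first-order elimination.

3289 µg/L

Total dose = 25.8 × 82 = 2116 mg
C₀ = Dose / Vd = 2116 / 158 = 13.39 mg/L
k = ln2 / t½ = 0.693147 / 8.59 = 0.08069 h⁻¹
C = C₀ · e^(−k·t) = 13.39 × e^(−0.08069 × 17.4)
  = 13.39 × 0.2456 = 3.289 mg/L
Convert: 3.289 mg/L × 1000 = 3289 µg/L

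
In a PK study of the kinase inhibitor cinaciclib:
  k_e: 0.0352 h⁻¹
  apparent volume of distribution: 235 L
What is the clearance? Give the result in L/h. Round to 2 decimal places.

8.27 L/h

CL = k × Vd = 0.0352 × 235 = 8.272 L/h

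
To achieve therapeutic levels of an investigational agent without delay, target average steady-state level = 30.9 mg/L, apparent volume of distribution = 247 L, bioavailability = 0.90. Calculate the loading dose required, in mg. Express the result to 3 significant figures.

8480 mg

LD = Css × Vd / F = 30.9 × 247 / 0.90 = 8480 mg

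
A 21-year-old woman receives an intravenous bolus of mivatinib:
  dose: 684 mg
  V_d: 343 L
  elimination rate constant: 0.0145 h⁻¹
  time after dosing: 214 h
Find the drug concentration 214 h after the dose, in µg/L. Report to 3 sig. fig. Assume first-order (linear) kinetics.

C₀ = Dose / Vd = 684.0 / 343 = 1.994 mg/L
C = C₀ · e^(−k·t) = 1.994 × e^(−0.01450 × 214)
  = 1.994 × 0.04491 = 0.08955 mg/L
Convert: 0.08955 mg/L × 1000 = 89.55 µg/L

89.6 µg/L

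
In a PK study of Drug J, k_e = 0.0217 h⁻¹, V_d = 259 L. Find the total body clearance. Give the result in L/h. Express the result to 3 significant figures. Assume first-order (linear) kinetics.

5.62 L/h

CL = k × Vd = 0.0217 × 259 = 5.620 L/h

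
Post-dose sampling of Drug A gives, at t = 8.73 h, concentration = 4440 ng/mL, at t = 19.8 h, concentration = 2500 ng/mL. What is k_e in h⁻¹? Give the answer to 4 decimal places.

k = ln(C₁/C₂) / (t₂ − t₁) = ln(4440/2500) / (19.8 − 8.73)
  = 0.5744 / 11.07 = 0.05189 h⁻¹

0.0519 h⁻¹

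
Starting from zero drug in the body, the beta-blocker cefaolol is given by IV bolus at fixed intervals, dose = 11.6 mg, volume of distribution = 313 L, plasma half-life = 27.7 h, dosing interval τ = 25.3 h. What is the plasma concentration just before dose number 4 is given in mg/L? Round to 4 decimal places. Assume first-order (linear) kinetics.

0.0357 mg/L

C₀ per dose = Dose / Vd = 11.6 / 313 = 0.03706 mg/L
k = ln2 / t½ = 0.693147 / 27.7 = 0.02502 h⁻¹
Fraction remaining after one interval: r = e^(−kτ) = e^(−0.02502 × 25.3) = 0.5310
Before dose 4, 3 doses have been given (aged 1τ, 2τ, 3τ).
C_trough = C₀ × (r + r² + … + r^3) = C₀ × r(1−r^3)/(1−r)
        = 0.03706 × 0.5310 × (1 − 0.1497) / (1 − 0.5310) = 0.03568 mg/L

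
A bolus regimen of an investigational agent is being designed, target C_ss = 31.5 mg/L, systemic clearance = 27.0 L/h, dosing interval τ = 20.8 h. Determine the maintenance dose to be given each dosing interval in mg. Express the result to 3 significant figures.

At steady state, Dose/τ = Css × CL.
Dose = Css × CL × τ = 31.5 × 27.00 × 20.8 = 17690 mg

17700 mg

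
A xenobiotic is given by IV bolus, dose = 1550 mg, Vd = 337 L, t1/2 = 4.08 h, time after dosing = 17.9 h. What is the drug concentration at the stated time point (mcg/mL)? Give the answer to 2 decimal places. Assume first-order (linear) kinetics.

0.22 mcg/mL

C₀ = Dose / Vd = 1550 / 337 = 4.599 mg/L
k = ln2 / t½ = 0.693147 / 4.08 = 0.1699 h⁻¹
C = C₀ · e^(−k·t) = 4.599 × e^(−0.1699 × 17.9)
  = 4.599 × 0.04778 = 0.2197 mg/L
(0.2197 mg/L = 0.2197 mcg/mL)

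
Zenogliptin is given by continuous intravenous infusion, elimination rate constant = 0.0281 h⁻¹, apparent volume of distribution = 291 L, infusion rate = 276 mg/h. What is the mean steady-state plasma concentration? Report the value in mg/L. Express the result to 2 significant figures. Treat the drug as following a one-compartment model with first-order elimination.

34 mg/L

CL = k × Vd = 0.02810 × 291 = 8.177 L/h
At steady state Css = R₀ / CL = 276 / 8.177 = 33.75 mg/L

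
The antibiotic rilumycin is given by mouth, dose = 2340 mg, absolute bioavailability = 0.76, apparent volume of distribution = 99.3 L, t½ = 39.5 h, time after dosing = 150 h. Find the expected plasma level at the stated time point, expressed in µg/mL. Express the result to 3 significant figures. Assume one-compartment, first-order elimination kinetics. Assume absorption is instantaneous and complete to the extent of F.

1.29 µg/mL

Amount reaching circulation = F × Dose = 0.76 × 2340 = 1778 mg
C₀ = F·Dose / Vd = 1778 / 99.3 = 17.91 mg/L
k = ln2 / t½ = 0.693147 / 39.5 = 0.01755 h⁻¹
C = C₀ · e^(−k·t) = 17.91 × e^(−0.01755 × 150)
  = 17.91 × 0.07190 = 1.288 mg/L
(1.288 mg/L = 1.288 µg/mL)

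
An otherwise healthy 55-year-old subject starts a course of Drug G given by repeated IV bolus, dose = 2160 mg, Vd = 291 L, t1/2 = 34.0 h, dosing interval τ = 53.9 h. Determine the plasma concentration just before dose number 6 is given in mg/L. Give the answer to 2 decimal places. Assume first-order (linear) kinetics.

C₀ per dose = Dose / Vd = 2160 / 291 = 7.423 mg/L
k = ln2 / t½ = 0.693147 / 34.0 = 0.02039 h⁻¹
Fraction remaining after one interval: r = e^(−kτ) = e^(−0.02039 × 53.9) = 0.3332
Before dose 6, 5 doses have been given (aged 1τ, 2τ, 3τ, 4τ, 5τ).
C_trough = C₀ × (r + r² + … + r^5) = C₀ × r(1−r^5)/(1−r)
        = 7.423 × 0.3332 × (1 − 0.004107) / (1 − 0.3332) = 3.694 mg/L

3.69 mg/L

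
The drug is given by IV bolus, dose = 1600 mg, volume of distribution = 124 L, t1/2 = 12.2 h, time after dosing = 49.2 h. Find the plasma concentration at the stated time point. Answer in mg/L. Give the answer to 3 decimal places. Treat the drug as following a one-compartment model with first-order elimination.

C₀ = Dose / Vd = 1600 / 124 = 12.90 mg/L
k = ln2 / t½ = 0.693147 / 12.2 = 0.05682 h⁻¹
C = C₀ · e^(−k·t) = 12.90 × e^(−0.05682 × 49.2)
  = 12.90 × 0.06108 = 0.7879 mg/L

0.788 mg/L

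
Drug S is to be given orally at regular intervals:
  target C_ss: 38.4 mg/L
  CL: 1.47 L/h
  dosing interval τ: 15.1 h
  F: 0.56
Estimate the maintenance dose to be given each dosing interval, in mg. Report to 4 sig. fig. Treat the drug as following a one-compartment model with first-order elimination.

1522 mg

At steady state, F × (Dose/τ) = Css × CL.
Dose = Css × CL × τ / F = 38.4 × 1.470 × 15.1 / 0.56 = 1522 mg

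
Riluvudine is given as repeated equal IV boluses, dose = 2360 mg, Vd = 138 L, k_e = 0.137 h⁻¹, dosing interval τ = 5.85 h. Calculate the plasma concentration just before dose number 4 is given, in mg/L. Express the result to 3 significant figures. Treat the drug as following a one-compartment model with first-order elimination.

C₀ per dose = Dose / Vd = 2360 / 138 = 17.10 mg/L
Fraction remaining after one interval: r = e^(−kτ) = e^(−0.1370 × 5.85) = 0.4487
Before dose 4, 3 doses have been given (aged 1τ, 2τ, 3τ).
C_trough = C₀ × (r + r² + … + r^3) = C₀ × r(1−r^3)/(1−r)
        = 17.10 × 0.4487 × (1 − 0.09034) / (1 − 0.4487) = 12.66 mg/L

12.7 mg/L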